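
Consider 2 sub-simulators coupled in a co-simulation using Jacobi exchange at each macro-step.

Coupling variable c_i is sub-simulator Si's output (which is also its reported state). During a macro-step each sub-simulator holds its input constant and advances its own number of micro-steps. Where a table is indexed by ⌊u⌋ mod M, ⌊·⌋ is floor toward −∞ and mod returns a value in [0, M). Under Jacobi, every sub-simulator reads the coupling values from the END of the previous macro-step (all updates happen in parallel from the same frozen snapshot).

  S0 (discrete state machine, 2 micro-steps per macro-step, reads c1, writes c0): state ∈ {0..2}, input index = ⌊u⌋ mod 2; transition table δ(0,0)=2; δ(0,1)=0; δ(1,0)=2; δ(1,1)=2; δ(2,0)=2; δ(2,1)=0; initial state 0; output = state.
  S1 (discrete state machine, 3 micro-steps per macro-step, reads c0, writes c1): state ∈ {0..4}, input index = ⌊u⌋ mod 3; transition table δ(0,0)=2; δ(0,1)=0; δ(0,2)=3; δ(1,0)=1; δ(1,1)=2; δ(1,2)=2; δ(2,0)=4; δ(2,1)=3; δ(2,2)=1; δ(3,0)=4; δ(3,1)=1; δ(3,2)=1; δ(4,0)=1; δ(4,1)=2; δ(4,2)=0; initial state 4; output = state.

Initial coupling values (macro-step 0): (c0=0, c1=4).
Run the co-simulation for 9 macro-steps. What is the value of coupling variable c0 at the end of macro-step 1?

c0 at macro-step 1 = 2

macro 1: S0 reads c1=4 → after 2×micro: 2; S1 reads c0=0 → after 3×micro: 1 ⇒ (c0=2, c1=1)
macro 2: S0 reads c1=1 → after 2×micro: 0; S1 reads c0=2 → after 3×micro: 2 ⇒ (c0=0, c1=2)
macro 3: S0 reads c1=2 → after 2×micro: 2; S1 reads c0=0 → after 3×micro: 1 ⇒ (c0=2, c1=1)
macro 4: S0 reads c1=1 → after 2×micro: 0; S1 reads c0=2 → after 3×micro: 2 ⇒ (c0=0, c1=2)
macro 5: S0 reads c1=2 → after 2×micro: 2; S1 reads c0=0 → after 3×micro: 1 ⇒ (c0=2, c1=1)
macro 6: S0 reads c1=1 → after 2×micro: 0; S1 reads c0=2 → after 3×micro: 2 ⇒ (c0=0, c1=2)
macro 7: S0 reads c1=2 → after 2×micro: 2; S1 reads c0=0 → after 3×micro: 1 ⇒ (c0=2, c1=1)
macro 8: S0 reads c1=1 → after 2×micro: 0; S1 reads c0=2 → after 3×micro: 2 ⇒ (c0=0, c1=2)
macro 9: S0 reads c1=2 → after 2×micro: 2; S1 reads c0=0 → after 3×micro: 1 ⇒ (c0=2, c1=1)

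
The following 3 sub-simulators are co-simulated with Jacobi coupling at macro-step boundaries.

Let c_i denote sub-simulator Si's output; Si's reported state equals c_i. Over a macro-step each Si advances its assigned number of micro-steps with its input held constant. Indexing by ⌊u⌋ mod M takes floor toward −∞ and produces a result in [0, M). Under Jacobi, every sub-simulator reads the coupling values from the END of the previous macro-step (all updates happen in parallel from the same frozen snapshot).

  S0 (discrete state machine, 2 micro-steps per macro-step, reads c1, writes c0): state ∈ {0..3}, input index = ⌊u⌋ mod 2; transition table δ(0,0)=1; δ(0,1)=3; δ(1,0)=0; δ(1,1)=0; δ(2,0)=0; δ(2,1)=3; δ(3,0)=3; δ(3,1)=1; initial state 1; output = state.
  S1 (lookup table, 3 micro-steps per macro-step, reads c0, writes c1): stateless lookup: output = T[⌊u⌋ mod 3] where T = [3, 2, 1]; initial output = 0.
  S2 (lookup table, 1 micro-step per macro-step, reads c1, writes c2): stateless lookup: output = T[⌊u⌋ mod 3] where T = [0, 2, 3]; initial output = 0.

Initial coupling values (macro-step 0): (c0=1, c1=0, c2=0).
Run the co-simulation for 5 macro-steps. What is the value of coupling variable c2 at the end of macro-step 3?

macro 1: S0 reads c1=0 → after 2×micro: 1; S1 reads c0=1 → after 3×micro: 2; S2 reads c1=0 → after 1×micro: 0 ⇒ (c0=1, c1=2, c2=0)
macro 2: S0 reads c1=2 → after 2×micro: 1; S1 reads c0=1 → after 3×micro: 2; S2 reads c1=2 → after 1×micro: 3 ⇒ (c0=1, c1=2, c2=3)
macro 3: S0 reads c1=2 → after 2×micro: 1; S1 reads c0=1 → after 3×micro: 2; S2 reads c1=2 → after 1×micro: 3 ⇒ (c0=1, c1=2, c2=3)
macro 4: S0 reads c1=2 → after 2×micro: 1; S1 reads c0=1 → after 3×micro: 2; S2 reads c1=2 → after 1×micro: 3 ⇒ (c0=1, c1=2, c2=3)
macro 5: S0 reads c1=2 → after 2×micro: 1; S1 reads c0=1 → after 3×micro: 2; S2 reads c1=2 → after 1×micro: 3 ⇒ (c0=1, c1=2, c2=3)

c2 at macro-step 3 = 3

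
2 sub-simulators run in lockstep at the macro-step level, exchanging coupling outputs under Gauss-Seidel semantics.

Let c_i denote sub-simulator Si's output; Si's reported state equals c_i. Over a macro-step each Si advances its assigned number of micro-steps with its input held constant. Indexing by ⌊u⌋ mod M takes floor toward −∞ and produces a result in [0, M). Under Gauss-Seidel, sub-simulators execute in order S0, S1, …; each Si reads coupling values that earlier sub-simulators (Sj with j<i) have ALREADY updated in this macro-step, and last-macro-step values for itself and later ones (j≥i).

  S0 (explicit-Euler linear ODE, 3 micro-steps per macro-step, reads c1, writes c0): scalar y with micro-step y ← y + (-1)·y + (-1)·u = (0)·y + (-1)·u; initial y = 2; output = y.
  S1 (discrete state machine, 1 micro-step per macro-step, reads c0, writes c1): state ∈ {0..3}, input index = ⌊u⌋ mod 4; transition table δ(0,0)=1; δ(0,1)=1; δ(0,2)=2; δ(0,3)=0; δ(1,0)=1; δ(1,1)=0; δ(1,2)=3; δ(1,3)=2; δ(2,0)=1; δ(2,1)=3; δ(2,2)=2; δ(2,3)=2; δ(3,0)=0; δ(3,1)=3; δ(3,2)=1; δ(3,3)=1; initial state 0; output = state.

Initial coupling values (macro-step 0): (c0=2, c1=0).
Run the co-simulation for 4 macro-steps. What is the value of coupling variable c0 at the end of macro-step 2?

c0 at macro-step 2 = -1

macro 1: S0 reads c1=0 → after 3×micro: 0; S1 reads c0=0 → after 1×micro: 1 ⇒ (c0=0, c1=1)
macro 2: S0 reads c1=1 → after 3×micro: -1; S1 reads c0=-1 → after 1×micro: 2 ⇒ (c0=-1, c1=2)
macro 3: S0 reads c1=2 → after 3×micro: -2; S1 reads c0=-2 → after 1×micro: 2 ⇒ (c0=-2, c1=2)
macro 4: S0 reads c1=2 → after 3×micro: -2; S1 reads c0=-2 → after 1×micro: 2 ⇒ (c0=-2, c1=2)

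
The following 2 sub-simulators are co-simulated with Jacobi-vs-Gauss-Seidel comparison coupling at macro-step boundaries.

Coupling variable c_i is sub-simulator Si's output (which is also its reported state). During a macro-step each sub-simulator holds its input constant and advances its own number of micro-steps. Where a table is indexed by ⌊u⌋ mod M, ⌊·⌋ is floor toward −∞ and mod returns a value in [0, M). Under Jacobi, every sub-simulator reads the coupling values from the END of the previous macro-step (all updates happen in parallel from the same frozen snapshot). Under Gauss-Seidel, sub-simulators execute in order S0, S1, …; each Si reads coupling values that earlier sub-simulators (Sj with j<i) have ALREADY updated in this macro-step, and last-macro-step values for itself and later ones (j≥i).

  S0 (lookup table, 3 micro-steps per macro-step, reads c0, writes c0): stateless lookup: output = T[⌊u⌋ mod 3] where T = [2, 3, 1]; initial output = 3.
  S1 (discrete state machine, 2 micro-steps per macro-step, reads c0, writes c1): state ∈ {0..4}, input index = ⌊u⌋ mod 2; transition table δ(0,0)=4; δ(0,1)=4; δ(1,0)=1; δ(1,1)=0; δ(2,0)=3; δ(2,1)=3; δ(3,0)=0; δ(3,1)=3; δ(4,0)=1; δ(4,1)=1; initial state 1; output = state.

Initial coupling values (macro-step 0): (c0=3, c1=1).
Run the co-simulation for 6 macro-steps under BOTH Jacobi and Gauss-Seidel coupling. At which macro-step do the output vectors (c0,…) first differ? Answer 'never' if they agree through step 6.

[Jacobi] macro 1: S0 reads c0=3 → after 3×micro: 2; S1 reads c0=3 → after 2×micro: 4 ⇒ (c0=2, c1=4)
[Jacobi] macro 2: S0 reads c0=2 → after 3×micro: 1; S1 reads c0=2 → after 2×micro: 1 ⇒ (c0=1, c1=1)
[Jacobi] macro 3: S0 reads c0=1 → after 3×micro: 3; S1 reads c0=1 → after 2×micro: 4 ⇒ (c0=3, c1=4)
[Jacobi] macro 4: S0 reads c0=3 → after 3×micro: 2; S1 reads c0=3 → after 2×micro: 0 ⇒ (c0=2, c1=0)
[Jacobi] macro 5: S0 reads c0=2 → after 3×micro: 1; S1 reads c0=2 → after 2×micro: 1 ⇒ (c0=1, c1=1)
[Jacobi] macro 6: S0 reads c0=1 → after 3×micro: 3; S1 reads c0=1 → after 2×micro: 4 ⇒ (c0=3, c1=4)
[Gauss-Seidel] macro 1: S0 reads c0=3 → after 3×micro: 2; S1 reads c0=2 → after 2×micro: 1 ⇒ (c0=2, c1=1)
[Gauss-Seidel] macro 2: S0 reads c0=2 → after 3×micro: 1; S1 reads c0=1 → after 2×micro: 4 ⇒ (c0=1, c1=4)
[Gauss-Seidel] macro 3: S0 reads c0=1 → after 3×micro: 3; S1 reads c0=3 → after 2×micro: 0 ⇒ (c0=3, c1=0)
[Gauss-Seidel] macro 4: S0 reads c0=3 → after 3×micro: 2; S1 reads c0=2 → after 2×micro: 1 ⇒ (c0=2, c1=1)
[Gauss-Seidel] macro 5: S0 reads c0=2 → after 3×micro: 1; S1 reads c0=1 → after 2×micro: 4 ⇒ (c0=1, c1=4)
[Gauss-Seidel] macro 6: S0 reads c0=1 → after 3×micro: 3; S1 reads c0=3 → after 2×micro: 0 ⇒ (c0=3, c1=0)

first divergence at macro-step: 1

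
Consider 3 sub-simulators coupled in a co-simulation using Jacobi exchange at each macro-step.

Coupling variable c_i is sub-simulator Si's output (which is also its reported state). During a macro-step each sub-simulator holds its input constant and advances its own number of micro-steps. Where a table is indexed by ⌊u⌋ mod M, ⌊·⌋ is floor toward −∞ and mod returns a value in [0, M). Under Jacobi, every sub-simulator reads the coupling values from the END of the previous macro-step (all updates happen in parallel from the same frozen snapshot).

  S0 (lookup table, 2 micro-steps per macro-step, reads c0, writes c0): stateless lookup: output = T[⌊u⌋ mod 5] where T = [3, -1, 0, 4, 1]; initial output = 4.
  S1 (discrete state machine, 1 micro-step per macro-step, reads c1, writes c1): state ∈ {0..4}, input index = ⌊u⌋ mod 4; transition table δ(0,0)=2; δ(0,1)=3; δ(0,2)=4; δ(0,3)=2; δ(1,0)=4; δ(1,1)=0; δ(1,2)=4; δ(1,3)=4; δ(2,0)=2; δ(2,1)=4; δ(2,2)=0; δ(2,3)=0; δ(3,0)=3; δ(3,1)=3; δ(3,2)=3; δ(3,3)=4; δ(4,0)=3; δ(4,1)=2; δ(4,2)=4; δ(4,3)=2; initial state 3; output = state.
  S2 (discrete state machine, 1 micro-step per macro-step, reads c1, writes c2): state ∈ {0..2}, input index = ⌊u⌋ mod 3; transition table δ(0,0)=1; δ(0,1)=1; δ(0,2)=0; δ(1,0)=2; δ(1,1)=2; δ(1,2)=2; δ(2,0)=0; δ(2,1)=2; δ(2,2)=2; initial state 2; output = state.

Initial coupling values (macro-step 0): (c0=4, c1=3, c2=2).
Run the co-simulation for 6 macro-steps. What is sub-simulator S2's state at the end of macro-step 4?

macro 1: S0 reads c0=4 → after 2×micro: 1; S1 reads c1=3 → after 1×micro: 4; S2 reads c1=3 → after 1×micro: 0 ⇒ (c0=1, c1=4, c2=0)
macro 2: S0 reads c0=1 → after 2×micro: -1; S1 reads c1=4 → after 1×micro: 3; S2 reads c1=4 → after 1×micro: 1 ⇒ (c0=-1, c1=3, c2=1)
macro 3: S0 reads c0=-1 → after 2×micro: 1; S1 reads c1=3 → after 1×micro: 4; S2 reads c1=3 → after 1×micro: 2 ⇒ (c0=1, c1=4, c2=2)
macro 4: S0 reads c0=1 → after 2×micro: -1; S1 reads c1=4 → after 1×micro: 3; S2 reads c1=4 → after 1×micro: 2 ⇒ (c0=-1, c1=3, c2=2)
macro 5: S0 reads c0=-1 → after 2×micro: 1; S1 reads c1=3 → after 1×micro: 4; S2 reads c1=3 → after 1×micro: 0 ⇒ (c0=1, c1=4, c2=0)
macro 6: S0 reads c0=1 → after 2×micro: -1; S1 reads c1=4 → after 1×micro: 3; S2 reads c1=4 → after 1×micro: 1 ⇒ (c0=-1, c1=3, c2=1)

S2 state at macro-step 4 = 2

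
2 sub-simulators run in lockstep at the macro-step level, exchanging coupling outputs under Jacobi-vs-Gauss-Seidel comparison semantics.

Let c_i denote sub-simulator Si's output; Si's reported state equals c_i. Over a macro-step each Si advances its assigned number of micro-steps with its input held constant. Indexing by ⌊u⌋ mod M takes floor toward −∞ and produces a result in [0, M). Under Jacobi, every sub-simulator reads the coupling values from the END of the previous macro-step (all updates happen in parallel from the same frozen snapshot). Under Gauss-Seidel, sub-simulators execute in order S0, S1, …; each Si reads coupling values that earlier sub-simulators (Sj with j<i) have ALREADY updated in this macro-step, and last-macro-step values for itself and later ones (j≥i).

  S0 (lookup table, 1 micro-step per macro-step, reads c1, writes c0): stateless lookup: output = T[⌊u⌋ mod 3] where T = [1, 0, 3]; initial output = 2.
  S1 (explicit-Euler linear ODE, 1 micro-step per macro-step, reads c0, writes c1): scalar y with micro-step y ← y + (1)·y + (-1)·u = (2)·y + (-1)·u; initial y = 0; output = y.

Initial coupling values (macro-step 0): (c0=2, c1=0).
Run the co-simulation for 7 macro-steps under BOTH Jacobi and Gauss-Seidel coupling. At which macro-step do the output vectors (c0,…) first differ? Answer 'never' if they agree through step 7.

first divergence at macro-step: 1

[Jacobi] macro 1: S0 reads c1=0 → after 1×micro: 1; S1 reads c0=2 → after 1×micro: -2 ⇒ (c0=1, c1=-2)
[Jacobi] macro 2: S0 reads c1=-2 → after 1×micro: 0; S1 reads c0=1 → after 1×micro: -5 ⇒ (c0=0, c1=-5)
[Jacobi] macro 3: S0 reads c1=-5 → after 1×micro: 0; S1 reads c0=0 → after 1×micro: -10 ⇒ (c0=0, c1=-10)
[Jacobi] macro 4: S0 reads c1=-10 → after 1×micro: 3; S1 reads c0=0 → after 1×micro: -20 ⇒ (c0=3, c1=-20)
[Jacobi] macro 5: S0 reads c1=-20 → after 1×micro: 0; S1 reads c0=3 → after 1×micro: -43 ⇒ (c0=0, c1=-43)
[Jacobi] macro 6: S0 reads c1=-43 → after 1×micro: 3; S1 reads c0=0 → after 1×micro: -86 ⇒ (c0=3, c1=-86)
[Jacobi] macro 7: S0 reads c1=-86 → after 1×micro: 0; S1 reads c0=3 → after 1×micro: -175 ⇒ (c0=0, c1=-175)
[Gauss-Seidel] macro 1: S0 reads c1=0 → after 1×micro: 1; S1 reads c0=1 → after 1×micro: -1 ⇒ (c0=1, c1=-1)
[Gauss-Seidel] macro 2: S0 reads c1=-1 → after 1×micro: 3; S1 reads c0=3 → after 1×micro: -5 ⇒ (c0=3, c1=-5)
[Gauss-Seidel] macro 3: S0 reads c1=-5 → after 1×micro: 0; S1 reads c0=0 → after 1×micro: -10 ⇒ (c0=0, c1=-10)
[Gauss-Seidel] macro 4: S0 reads c1=-10 → after 1×micro: 3; S1 reads c0=3 → after 1×micro: -23 ⇒ (c0=3, c1=-23)
[Gauss-Seidel] macro 5: S0 reads c1=-23 → after 1×micro: 0; S1 reads c0=0 → after 1×micro: -46 ⇒ (c0=0, c1=-46)
[Gauss-Seidel] macro 6: S0 reads c1=-46 → after 1×micro: 3; S1 reads c0=3 → after 1×micro: -95 ⇒ (c0=3, c1=-95)
[Gauss-Seidel] macro 7: S0 reads c1=-95 → after 1×micro: 0; S1 reads c0=0 → after 1×micro: -190 ⇒ (c0=0, c1=-190)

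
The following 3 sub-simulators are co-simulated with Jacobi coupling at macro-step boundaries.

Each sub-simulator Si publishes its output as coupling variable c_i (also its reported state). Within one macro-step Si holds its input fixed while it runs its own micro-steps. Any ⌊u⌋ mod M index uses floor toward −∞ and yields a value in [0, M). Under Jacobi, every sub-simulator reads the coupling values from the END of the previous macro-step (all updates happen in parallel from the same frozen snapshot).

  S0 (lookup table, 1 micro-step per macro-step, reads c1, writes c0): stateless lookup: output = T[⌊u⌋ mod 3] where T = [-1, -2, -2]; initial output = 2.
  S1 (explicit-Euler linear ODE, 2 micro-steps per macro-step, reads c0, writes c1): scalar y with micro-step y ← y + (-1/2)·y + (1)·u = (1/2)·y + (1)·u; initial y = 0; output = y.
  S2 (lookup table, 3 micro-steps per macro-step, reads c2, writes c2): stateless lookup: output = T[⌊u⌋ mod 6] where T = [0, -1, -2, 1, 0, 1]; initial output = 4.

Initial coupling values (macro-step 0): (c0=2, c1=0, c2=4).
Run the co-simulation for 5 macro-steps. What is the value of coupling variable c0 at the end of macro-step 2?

c0 at macro-step 2 = -1

macro 1: S0 reads c1=0 → after 1×micro: -1; S1 reads c0=2 → after 2×micro: 3; S2 reads c2=4 → after 3×micro: 0 ⇒ (c0=-1, c1=3, c2=0)
macro 2: S0 reads c1=3 → after 1×micro: -1; S1 reads c0=-1 → after 2×micro: -3/4; S2 reads c2=0 → after 3×micro: 0 ⇒ (c0=-1, c1=-3/4, c2=0)
macro 3: S0 reads c1=-3/4 → after 1×micro: -2; S1 reads c0=-1 → after 2×micro: -27/16; S2 reads c2=0 → after 3×micro: 0 ⇒ (c0=-2, c1=-27/16, c2=0)
macro 4: S0 reads c1=-27/16 → after 1×micro: -2; S1 reads c0=-2 → after 2×micro: -219/64; S2 reads c2=0 → after 3×micro: 0 ⇒ (c0=-2, c1=-219/64, c2=0)
macro 5: S0 reads c1=-219/64 → after 1×micro: -2; S1 reads c0=-2 → after 2×micro: -987/256; S2 reads c2=0 → after 3×micro: 0 ⇒ (c0=-2, c1=-987/256, c2=0)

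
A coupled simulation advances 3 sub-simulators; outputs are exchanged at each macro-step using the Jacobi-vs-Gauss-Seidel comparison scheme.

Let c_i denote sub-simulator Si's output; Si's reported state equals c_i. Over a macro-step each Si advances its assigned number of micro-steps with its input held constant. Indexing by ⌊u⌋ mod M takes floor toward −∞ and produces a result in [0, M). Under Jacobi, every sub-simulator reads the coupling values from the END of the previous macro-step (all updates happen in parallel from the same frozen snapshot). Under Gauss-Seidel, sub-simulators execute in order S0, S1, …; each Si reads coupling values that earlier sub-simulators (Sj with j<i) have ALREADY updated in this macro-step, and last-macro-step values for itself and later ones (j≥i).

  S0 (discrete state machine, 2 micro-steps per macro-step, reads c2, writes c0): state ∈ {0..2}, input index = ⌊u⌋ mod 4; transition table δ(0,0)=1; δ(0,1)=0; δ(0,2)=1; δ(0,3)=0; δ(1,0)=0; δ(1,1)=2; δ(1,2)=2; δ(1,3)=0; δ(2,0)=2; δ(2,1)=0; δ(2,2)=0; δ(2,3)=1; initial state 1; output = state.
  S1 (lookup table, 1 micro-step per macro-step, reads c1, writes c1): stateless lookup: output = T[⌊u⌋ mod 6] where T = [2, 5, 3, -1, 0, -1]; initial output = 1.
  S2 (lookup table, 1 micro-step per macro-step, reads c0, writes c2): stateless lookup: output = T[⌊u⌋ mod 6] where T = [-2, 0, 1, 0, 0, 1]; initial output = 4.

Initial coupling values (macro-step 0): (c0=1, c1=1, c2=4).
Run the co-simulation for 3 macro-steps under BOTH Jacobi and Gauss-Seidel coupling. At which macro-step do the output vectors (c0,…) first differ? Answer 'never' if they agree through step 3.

[Jacobi] macro 1: S0 reads c2=4 → after 2×micro: 1; S1 reads c1=1 → after 1×micro: 5; S2 reads c0=1 → after 1×micro: 0 ⇒ (c0=1, c1=5, c2=0)
[Jacobi] macro 2: S0 reads c2=0 → after 2×micro: 1; S1 reads c1=5 → after 1×micro: -1; S2 reads c0=1 → after 1×micro: 0 ⇒ (c0=1, c1=-1, c2=0)
[Jacobi] macro 3: S0 reads c2=0 → after 2×micro: 1; S1 reads c1=-1 → after 1×micro: -1; S2 reads c0=1 → after 1×micro: 0 ⇒ (c0=1, c1=-1, c2=0)
[Gauss-Seidel] macro 1: S0 reads c2=4 → after 2×micro: 1; S1 reads c1=1 → after 1×micro: 5; S2 reads c0=1 → after 1×micro: 0 ⇒ (c0=1, c1=5, c2=0)
[Gauss-Seidel] macro 2: S0 reads c2=0 → after 2×micro: 1; S1 reads c1=5 → after 1×micro: -1; S2 reads c0=1 → after 1×micro: 0 ⇒ (c0=1, c1=-1, c2=0)
[Gauss-Seidel] macro 3: S0 reads c2=0 → after 2×micro: 1; S1 reads c1=-1 → after 1×micro: -1; S2 reads c0=1 → after 1×micro: 0 ⇒ (c0=1, c1=-1, c2=0)

first divergence at macro-step: never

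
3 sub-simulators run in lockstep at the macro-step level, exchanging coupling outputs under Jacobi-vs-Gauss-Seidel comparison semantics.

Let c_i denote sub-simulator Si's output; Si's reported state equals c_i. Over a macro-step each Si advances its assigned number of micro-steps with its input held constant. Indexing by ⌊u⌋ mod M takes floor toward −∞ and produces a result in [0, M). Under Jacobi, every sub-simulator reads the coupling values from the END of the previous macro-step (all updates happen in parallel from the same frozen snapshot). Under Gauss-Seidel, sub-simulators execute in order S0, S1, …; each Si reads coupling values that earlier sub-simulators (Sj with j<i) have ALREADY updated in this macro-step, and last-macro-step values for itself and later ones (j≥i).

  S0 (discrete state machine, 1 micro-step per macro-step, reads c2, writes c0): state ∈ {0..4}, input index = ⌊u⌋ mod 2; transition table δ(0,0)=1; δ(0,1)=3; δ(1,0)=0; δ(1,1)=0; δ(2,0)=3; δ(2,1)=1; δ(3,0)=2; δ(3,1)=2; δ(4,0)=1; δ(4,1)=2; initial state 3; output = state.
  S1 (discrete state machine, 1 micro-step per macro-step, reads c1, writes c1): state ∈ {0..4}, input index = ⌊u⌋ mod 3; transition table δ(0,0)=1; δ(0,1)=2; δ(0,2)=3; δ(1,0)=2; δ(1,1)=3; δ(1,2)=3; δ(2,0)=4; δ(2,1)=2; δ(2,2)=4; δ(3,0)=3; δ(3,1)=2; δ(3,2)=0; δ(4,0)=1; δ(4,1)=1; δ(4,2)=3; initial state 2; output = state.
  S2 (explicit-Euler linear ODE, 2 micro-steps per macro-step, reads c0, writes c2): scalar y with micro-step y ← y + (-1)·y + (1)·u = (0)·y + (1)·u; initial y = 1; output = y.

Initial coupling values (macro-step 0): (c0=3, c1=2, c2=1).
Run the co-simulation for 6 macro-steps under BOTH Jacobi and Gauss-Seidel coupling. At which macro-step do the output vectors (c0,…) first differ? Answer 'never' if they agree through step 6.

first divergence at macro-step: 1

[Jacobi] macro 1: S0 reads c2=1 → after 1×micro: 2; S1 reads c1=2 → after 1×micro: 4; S2 reads c0=3 → after 2×micro: 3 ⇒ (c0=2, c1=4, c2=3)
[Jacobi] macro 2: S0 reads c2=3 → after 1×micro: 1; S1 reads c1=4 → after 1×micro: 1; S2 reads c0=2 → after 2×micro: 2 ⇒ (c0=1, c1=1, c2=2)
[Jacobi] macro 3: S0 reads c2=2 → after 1×micro: 0; S1 reads c1=1 → after 1×micro: 3; S2 reads c0=1 → after 2×micro: 1 ⇒ (c0=0, c1=3, c2=1)
[Jacobi] macro 4: S0 reads c2=1 → after 1×micro: 3; S1 reads c1=3 → after 1×micro: 3; S2 reads c0=0 → after 2×micro: 0 ⇒ (c0=3, c1=3, c2=0)
[Jacobi] macro 5: S0 reads c2=0 → after 1×micro: 2; S1 reads c1=3 → after 1×micro: 3; S2 reads c0=3 → after 2×micro: 3 ⇒ (c0=2, c1=3, c2=3)
[Jacobi] macro 6: S0 reads c2=3 → after 1×micro: 1; S1 reads c1=3 → after 1×micro: 3; S2 reads c0=2 → after 2×micro: 2 ⇒ (c0=1, c1=3, c2=2)
[Gauss-Seidel] macro 1: S0 reads c2=1 → after 1×micro: 2; S1 reads c1=2 → after 1×micro: 4; S2 reads c0=2 → after 2×micro: 2 ⇒ (c0=2, c1=4, c2=2)
[Gauss-Seidel] macro 2: S0 reads c2=2 → after 1×micro: 3; S1 reads c1=4 → after 1×micro: 1; S2 reads c0=3 → after 2×micro: 3 ⇒ (c0=3, c1=1, c2=3)
[Gauss-Seidel] macro 3: S0 reads c2=3 → after 1×micro: 2; S1 reads c1=1 → after 1×micro: 3; S2 reads c0=2 → after 2×micro: 2 ⇒ (c0=2, c1=3, c2=2)
[Gauss-Seidel] macro 4: S0 reads c2=2 → after 1×micro: 3; S1 reads c1=3 → after 1×micro: 3; S2 reads c0=3 → after 2×micro: 3 ⇒ (c0=3, c1=3, c2=3)
[Gauss-Seidel] macro 5: S0 reads c2=3 → after 1×micro: 2; S1 reads c1=3 → after 1×micro: 3; S2 reads c0=2 → after 2×micro: 2 ⇒ (c0=2, c1=3, c2=2)
[Gauss-Seidel] macro 6: S0 reads c2=2 → after 1×micro: 3; S1 reads c1=3 → after 1×micro: 3; S2 reads c0=3 → after 2×micro: 3 ⇒ (c0=3, c1=3, c2=3)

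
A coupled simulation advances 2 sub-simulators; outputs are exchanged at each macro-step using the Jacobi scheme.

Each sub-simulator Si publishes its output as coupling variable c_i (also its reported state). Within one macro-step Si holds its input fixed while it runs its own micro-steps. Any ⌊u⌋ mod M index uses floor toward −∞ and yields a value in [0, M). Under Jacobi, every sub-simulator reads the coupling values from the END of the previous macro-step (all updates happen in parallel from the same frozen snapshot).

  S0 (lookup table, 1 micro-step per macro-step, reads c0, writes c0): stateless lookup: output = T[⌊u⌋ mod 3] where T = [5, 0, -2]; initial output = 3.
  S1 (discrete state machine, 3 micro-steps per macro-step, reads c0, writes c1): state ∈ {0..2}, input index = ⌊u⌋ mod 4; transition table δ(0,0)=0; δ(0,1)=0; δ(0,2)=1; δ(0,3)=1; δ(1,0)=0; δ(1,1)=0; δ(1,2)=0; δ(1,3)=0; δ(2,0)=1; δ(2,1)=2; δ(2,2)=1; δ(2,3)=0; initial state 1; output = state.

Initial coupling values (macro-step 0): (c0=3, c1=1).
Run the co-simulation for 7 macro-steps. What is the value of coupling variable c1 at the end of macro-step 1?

c1 at macro-step 1 = 0

macro 1: S0 reads c0=3 → after 1×micro: 5; S1 reads c0=3 → after 3×micro: 0 ⇒ (c0=5, c1=0)
macro 2: S0 reads c0=5 → after 1×micro: -2; S1 reads c0=5 → after 3×micro: 0 ⇒ (c0=-2, c1=0)
macro 3: S0 reads c0=-2 → after 1×micro: 0; S1 reads c0=-2 → after 3×micro: 1 ⇒ (c0=0, c1=1)
macro 4: S0 reads c0=0 → after 1×micro: 5; S1 reads c0=0 → after 3×micro: 0 ⇒ (c0=5, c1=0)
macro 5: S0 reads c0=5 → after 1×micro: -2; S1 reads c0=5 → after 3×micro: 0 ⇒ (c0=-2, c1=0)
macro 6: S0 reads c0=-2 → after 1×micro: 0; S1 reads c0=-2 → after 3×micro: 1 ⇒ (c0=0, c1=1)
macro 7: S0 reads c0=0 → after 1×micro: 5; S1 reads c0=0 → after 3×micro: 0 ⇒ (c0=5, c1=0)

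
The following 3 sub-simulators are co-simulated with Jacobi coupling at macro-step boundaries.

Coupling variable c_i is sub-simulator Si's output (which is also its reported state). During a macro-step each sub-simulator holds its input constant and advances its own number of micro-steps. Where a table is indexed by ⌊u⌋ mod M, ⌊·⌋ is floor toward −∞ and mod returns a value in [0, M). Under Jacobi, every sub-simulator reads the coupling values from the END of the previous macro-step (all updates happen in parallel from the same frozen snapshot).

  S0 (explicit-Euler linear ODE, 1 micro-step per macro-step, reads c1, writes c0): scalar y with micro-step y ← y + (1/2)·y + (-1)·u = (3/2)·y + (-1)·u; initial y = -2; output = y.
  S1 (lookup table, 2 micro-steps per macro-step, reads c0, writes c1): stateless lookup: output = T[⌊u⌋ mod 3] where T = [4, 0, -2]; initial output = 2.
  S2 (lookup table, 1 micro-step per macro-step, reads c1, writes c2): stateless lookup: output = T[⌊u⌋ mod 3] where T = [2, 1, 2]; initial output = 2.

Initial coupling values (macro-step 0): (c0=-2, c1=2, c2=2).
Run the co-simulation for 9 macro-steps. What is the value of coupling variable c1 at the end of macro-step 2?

macro 1: S0 reads c1=2 → after 1×micro: -5; S1 reads c0=-2 → after 2×micro: 0; S2 reads c1=2 → after 1×micro: 2 ⇒ (c0=-5, c1=0, c2=2)
macro 2: S0 reads c1=0 → after 1×micro: -15/2; S1 reads c0=-5 → after 2×micro: 0; S2 reads c1=0 → after 1×micro: 2 ⇒ (c0=-15/2, c1=0, c2=2)
macro 3: S0 reads c1=0 → after 1×micro: -45/4; S1 reads c0=-15/2 → after 2×micro: 0; S2 reads c1=0 → after 1×micro: 2 ⇒ (c0=-45/4, c1=0, c2=2)
macro 4: S0 reads c1=0 → after 1×micro: -135/8; S1 reads c0=-45/4 → after 2×micro: 4; S2 reads c1=0 → after 1×micro: 2 ⇒ (c0=-135/8, c1=4, c2=2)
macro 5: S0 reads c1=4 → after 1×micro: -469/16; S1 reads c0=-135/8 → after 2×micro: 0; S2 reads c1=4 → after 1×micro: 1 ⇒ (c0=-469/16, c1=0, c2=1)
macro 6: S0 reads c1=0 → after 1×micro: -1407/32; S1 reads c0=-469/16 → after 2×micro: 4; S2 reads c1=0 → after 1×micro: 2 ⇒ (c0=-1407/32, c1=4, c2=2)
macro 7: S0 reads c1=4 → after 1×micro: -4477/64; S1 reads c0=-1407/32 → after 2×micro: 0; S2 reads c1=4 → after 1×micro: 1 ⇒ (c0=-4477/64, c1=0, c2=1)
macro 8: S0 reads c1=0 → after 1×micro: -13431/128; S1 reads c0=-4477/64 → after 2×micro: -2; S2 reads c1=0 → after 1×micro: 2 ⇒ (c0=-13431/128, c1=-2, c2=2)
macro 9: S0 reads c1=-2 → after 1×micro: -39781/256; S1 reads c0=-13431/128 → after 2×micro: 4; S2 reads c1=-2 → after 1×micro: 1 ⇒ (c0=-39781/256, c1=4, c2=1)

c1 at macro-step 2 = 0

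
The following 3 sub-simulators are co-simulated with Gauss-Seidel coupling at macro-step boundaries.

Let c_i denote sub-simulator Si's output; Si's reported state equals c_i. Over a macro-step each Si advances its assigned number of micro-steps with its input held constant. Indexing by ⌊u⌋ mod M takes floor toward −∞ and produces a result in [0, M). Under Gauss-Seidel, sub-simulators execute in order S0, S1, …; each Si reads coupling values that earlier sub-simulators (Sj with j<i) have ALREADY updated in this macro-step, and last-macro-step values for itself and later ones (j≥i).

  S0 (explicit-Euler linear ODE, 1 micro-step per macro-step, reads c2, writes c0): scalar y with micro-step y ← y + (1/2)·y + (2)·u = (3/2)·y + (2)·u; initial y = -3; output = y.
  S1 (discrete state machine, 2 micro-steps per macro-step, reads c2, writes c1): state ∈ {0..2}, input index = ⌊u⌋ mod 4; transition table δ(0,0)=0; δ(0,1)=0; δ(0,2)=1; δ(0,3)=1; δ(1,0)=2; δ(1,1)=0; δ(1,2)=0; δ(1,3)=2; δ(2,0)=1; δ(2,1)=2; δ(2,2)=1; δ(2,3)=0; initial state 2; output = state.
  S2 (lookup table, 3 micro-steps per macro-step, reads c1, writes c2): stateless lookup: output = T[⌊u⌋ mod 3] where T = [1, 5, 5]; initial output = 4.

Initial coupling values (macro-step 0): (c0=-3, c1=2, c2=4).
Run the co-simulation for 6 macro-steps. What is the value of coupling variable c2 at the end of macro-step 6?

macro 1: S0 reads c2=4 → after 1×micro: 7/2; S1 reads c2=4 → after 2×micro: 2; S2 reads c1=2 → after 3×micro: 5 ⇒ (c0=7/2, c1=2, c2=5)
macro 2: S0 reads c2=5 → after 1×micro: 61/4; S1 reads c2=5 → after 2×micro: 2; S2 reads c1=2 → after 3×micro: 5 ⇒ (c0=61/4, c1=2, c2=5)
macro 3: S0 reads c2=5 → after 1×micro: 263/8; S1 reads c2=5 → after 2×micro: 2; S2 reads c1=2 → after 3×micro: 5 ⇒ (c0=263/8, c1=2, c2=5)
macro 4: S0 reads c2=5 → after 1×micro: 949/16; S1 reads c2=5 → after 2×micro: 2; S2 reads c1=2 → after 3×micro: 5 ⇒ (c0=949/16, c1=2, c2=5)
macro 5: S0 reads c2=5 → after 1×micro: 3167/32; S1 reads c2=5 → after 2×micro: 2; S2 reads c1=2 → after 3×micro: 5 ⇒ (c0=3167/32, c1=2, c2=5)
macro 6: S0 reads c2=5 → after 1×micro: 10141/64; S1 reads c2=5 → after 2×micro: 2; S2 reads c1=2 → after 3×micro: 5 ⇒ (c0=10141/64, c1=2, c2=5)

c2 at macro-step 6 = 5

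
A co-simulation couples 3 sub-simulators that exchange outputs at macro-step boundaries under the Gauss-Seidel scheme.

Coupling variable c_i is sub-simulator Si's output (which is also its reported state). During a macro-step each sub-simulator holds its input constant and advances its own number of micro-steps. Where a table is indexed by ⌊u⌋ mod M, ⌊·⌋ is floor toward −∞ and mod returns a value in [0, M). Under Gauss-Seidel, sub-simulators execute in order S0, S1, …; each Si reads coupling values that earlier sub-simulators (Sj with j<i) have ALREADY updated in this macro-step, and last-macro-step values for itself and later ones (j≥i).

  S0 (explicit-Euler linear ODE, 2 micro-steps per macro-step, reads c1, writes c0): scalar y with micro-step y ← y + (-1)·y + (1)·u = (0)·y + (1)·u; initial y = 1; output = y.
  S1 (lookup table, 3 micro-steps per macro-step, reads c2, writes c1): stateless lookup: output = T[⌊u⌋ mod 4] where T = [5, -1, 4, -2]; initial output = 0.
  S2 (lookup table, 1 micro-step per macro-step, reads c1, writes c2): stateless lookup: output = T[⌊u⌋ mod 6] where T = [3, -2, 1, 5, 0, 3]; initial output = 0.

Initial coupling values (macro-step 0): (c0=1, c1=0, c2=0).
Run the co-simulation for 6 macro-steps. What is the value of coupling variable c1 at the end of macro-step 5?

macro 1: S0 reads c1=0 → after 2×micro: 0; S1 reads c2=0 → after 3×micro: 5; S2 reads c1=5 → after 1×micro: 3 ⇒ (c0=0, c1=5, c2=3)
macro 2: S0 reads c1=5 → after 2×micro: 5; S1 reads c2=3 → after 3×micro: -2; S2 reads c1=-2 → after 1×micro: 0 ⇒ (c0=5, c1=-2, c2=0)
macro 3: S0 reads c1=-2 → after 2×micro: -2; S1 reads c2=0 → after 3×micro: 5; S2 reads c1=5 → after 1×micro: 3 ⇒ (c0=-2, c1=5, c2=3)
macro 4: S0 reads c1=5 → after 2×micro: 5; S1 reads c2=3 → after 3×micro: -2; S2 reads c1=-2 → after 1×micro: 0 ⇒ (c0=5, c1=-2, c2=0)
macro 5: S0 reads c1=-2 → after 2×micro: -2; S1 reads c2=0 → after 3×micro: 5; S2 reads c1=5 → after 1×micro: 3 ⇒ (c0=-2, c1=5, c2=3)
macro 6: S0 reads c1=5 → after 2×micro: 5; S1 reads c2=3 → after 3×micro: -2; S2 reads c1=-2 → after 1×micro: 0 ⇒ (c0=5, c1=-2, c2=0)

c1 at macro-step 5 = 5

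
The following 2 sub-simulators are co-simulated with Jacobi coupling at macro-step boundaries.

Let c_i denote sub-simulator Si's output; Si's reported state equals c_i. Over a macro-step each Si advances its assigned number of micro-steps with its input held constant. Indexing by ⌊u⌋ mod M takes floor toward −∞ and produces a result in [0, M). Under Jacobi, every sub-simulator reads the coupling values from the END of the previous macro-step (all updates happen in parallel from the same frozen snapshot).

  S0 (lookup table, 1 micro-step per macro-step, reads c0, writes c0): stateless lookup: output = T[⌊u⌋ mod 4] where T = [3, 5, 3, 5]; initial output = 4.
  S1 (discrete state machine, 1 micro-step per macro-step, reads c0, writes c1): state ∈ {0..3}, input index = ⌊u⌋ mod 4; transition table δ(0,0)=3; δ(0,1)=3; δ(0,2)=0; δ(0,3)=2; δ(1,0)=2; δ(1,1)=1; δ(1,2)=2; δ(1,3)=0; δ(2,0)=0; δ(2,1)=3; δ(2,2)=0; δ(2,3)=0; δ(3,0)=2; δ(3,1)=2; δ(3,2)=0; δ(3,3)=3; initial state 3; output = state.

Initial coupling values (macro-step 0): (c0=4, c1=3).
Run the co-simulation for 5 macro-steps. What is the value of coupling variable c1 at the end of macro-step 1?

macro 1: S0 reads c0=4 → after 1×micro: 3; S1 reads c0=4 → after 1×micro: 2 ⇒ (c0=3, c1=2)
macro 2: S0 reads c0=3 → after 1×micro: 5; S1 reads c0=3 → after 1×micro: 0 ⇒ (c0=5, c1=0)
macro 3: S0 reads c0=5 → after 1×micro: 5; S1 reads c0=5 → after 1×micro: 3 ⇒ (c0=5, c1=3)
macro 4: S0 reads c0=5 → after 1×micro: 5; S1 reads c0=5 → after 1×micro: 2 ⇒ (c0=5, c1=2)
macro 5: S0 reads c0=5 → after 1×micro: 5; S1 reads c0=5 → after 1×micro: 3 ⇒ (c0=5, c1=3)

c1 at macro-step 1 = 2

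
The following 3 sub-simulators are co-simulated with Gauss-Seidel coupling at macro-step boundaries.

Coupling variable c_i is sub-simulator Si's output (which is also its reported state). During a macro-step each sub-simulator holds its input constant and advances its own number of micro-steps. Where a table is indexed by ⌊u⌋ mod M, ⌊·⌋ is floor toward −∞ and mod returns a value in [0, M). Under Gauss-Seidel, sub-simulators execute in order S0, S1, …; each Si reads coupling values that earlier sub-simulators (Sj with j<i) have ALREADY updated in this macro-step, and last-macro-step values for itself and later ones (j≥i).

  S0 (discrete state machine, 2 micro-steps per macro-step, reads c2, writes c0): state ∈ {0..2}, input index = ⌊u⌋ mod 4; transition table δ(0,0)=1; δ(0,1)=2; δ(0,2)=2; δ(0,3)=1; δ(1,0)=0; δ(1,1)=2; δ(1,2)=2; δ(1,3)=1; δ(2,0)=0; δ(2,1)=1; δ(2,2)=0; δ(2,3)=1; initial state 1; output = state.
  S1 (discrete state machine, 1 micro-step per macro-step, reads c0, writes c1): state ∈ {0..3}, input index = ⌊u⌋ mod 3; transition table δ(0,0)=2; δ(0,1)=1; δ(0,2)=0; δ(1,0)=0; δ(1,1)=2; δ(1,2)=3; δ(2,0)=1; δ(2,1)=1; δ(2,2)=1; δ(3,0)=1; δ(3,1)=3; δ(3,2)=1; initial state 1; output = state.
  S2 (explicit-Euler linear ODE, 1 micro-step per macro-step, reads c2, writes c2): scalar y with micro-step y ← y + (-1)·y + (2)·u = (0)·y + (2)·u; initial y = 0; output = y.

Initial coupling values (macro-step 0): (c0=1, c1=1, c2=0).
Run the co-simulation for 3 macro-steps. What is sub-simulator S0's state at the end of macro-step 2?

macro 1: S0 reads c2=0 → after 2×micro: 1; S1 reads c0=1 → after 1×micro: 2; S2 reads c2=0 → after 1×micro: 0 ⇒ (c0=1, c1=2, c2=0)
macro 2: S0 reads c2=0 → after 2×micro: 1; S1 reads c0=1 → after 1×micro: 1; S2 reads c2=0 → after 1×micro: 0 ⇒ (c0=1, c1=1, c2=0)
macro 3: S0 reads c2=0 → after 2×micro: 1; S1 reads c0=1 → after 1×micro: 2; S2 reads c2=0 → after 1×micro: 0 ⇒ (c0=1, c1=2, c2=0)

S0 state at macro-step 2 = 1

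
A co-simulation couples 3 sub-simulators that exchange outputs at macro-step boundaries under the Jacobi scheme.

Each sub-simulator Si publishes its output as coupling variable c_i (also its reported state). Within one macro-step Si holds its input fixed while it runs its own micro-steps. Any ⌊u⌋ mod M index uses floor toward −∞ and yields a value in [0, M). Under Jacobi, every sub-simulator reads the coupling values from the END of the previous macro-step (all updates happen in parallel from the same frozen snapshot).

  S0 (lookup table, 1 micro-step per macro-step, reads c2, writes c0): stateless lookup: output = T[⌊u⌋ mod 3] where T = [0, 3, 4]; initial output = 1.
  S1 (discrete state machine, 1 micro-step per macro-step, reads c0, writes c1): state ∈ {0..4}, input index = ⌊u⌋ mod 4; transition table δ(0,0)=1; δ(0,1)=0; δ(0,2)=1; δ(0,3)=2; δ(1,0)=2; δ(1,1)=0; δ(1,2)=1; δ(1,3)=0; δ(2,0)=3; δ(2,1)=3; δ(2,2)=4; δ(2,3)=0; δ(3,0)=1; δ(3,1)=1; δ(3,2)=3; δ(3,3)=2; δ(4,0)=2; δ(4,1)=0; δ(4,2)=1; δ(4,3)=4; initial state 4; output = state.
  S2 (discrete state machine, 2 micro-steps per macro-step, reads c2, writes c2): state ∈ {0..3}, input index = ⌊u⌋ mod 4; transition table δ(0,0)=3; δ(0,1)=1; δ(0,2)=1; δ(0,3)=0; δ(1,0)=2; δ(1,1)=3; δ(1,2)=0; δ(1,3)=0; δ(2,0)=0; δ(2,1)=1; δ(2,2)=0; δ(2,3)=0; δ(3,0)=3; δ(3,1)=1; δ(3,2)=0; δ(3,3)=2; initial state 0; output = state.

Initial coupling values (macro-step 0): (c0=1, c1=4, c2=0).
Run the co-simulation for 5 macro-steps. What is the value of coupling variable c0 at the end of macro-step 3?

c0 at macro-step 3 = 0

macro 1: S0 reads c2=0 → after 1×micro: 0; S1 reads c0=1 → after 1×micro: 0; S2 reads c2=0 → after 2×micro: 3 ⇒ (c0=0, c1=0, c2=3)
macro 2: S0 reads c2=3 → after 1×micro: 0; S1 reads c0=0 → after 1×micro: 1; S2 reads c2=3 → after 2×micro: 0 ⇒ (c0=0, c1=1, c2=0)
macro 3: S0 reads c2=0 → after 1×micro: 0; S1 reads c0=0 → after 1×micro: 2; S2 reads c2=0 → after 2×micro: 3 ⇒ (c0=0, c1=2, c2=3)
macro 4: S0 reads c2=3 → after 1×micro: 0; S1 reads c0=0 → after 1×micro: 3; S2 reads c2=3 → after 2×micro: 0 ⇒ (c0=0, c1=3, c2=0)
macro 5: S0 reads c2=0 → after 1×micro: 0; S1 reads c0=0 → after 1×micro: 1; S2 reads c2=0 → after 2×micro: 3 ⇒ (c0=0, c1=1, c2=3)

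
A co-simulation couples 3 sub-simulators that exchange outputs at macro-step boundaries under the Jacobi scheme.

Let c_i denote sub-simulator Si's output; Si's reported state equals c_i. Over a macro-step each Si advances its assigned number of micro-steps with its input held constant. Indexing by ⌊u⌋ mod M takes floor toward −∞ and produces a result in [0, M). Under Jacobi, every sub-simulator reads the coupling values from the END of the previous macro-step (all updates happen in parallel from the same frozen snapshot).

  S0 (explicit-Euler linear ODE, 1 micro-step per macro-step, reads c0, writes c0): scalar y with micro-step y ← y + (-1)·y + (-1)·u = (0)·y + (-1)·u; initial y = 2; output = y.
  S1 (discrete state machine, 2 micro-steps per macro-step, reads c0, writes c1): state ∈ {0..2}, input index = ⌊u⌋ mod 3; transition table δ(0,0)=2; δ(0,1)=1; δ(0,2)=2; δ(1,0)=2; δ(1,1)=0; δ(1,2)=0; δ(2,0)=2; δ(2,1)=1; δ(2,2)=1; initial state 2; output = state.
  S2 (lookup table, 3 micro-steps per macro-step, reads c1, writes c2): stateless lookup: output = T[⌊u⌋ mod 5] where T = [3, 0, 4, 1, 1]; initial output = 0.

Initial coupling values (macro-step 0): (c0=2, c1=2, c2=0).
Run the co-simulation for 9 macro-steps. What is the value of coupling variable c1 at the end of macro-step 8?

c1 at macro-step 8 = 1

macro 1: S0 reads c0=2 → after 1×micro: -2; S1 reads c0=2 → after 2×micro: 0; S2 reads c1=2 → after 3×micro: 4 ⇒ (c0=-2, c1=0, c2=4)
macro 2: S0 reads c0=-2 → after 1×micro: 2; S1 reads c0=-2 → after 2×micro: 0; S2 reads c1=0 → after 3×micro: 3 ⇒ (c0=2, c1=0, c2=3)
macro 3: S0 reads c0=2 → after 1×micro: -2; S1 reads c0=2 → after 2×micro: 1; S2 reads c1=0 → after 3×micro: 3 ⇒ (c0=-2, c1=1, c2=3)
macro 4: S0 reads c0=-2 → after 1×micro: 2; S1 reads c0=-2 → after 2×micro: 1; S2 reads c1=1 → after 3×micro: 0 ⇒ (c0=2, c1=1, c2=0)
macro 5: S0 reads c0=2 → after 1×micro: -2; S1 reads c0=2 → after 2×micro: 2; S2 reads c1=1 → after 3×micro: 0 ⇒ (c0=-2, c1=2, c2=0)
macro 6: S0 reads c0=-2 → after 1×micro: 2; S1 reads c0=-2 → after 2×micro: 0; S2 reads c1=2 → after 3×micro: 4 ⇒ (c0=2, c1=0, c2=4)
macro 7: S0 reads c0=2 → after 1×micro: -2; S1 reads c0=2 → after 2×micro: 1; S2 reads c1=0 → after 3×micro: 3 ⇒ (c0=-2, c1=1, c2=3)
macro 8: S0 reads c0=-2 → after 1×micro: 2; S1 reads c0=-2 → after 2×micro: 1; S2 reads c1=1 → after 3×micro: 0 ⇒ (c0=2, c1=1, c2=0)
macro 9: S0 reads c0=2 → after 1×micro: -2; S1 reads c0=2 → after 2×micro: 2; S2 reads c1=1 → after 3×micro: 0 ⇒ (c0=-2, c1=2, c2=0)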